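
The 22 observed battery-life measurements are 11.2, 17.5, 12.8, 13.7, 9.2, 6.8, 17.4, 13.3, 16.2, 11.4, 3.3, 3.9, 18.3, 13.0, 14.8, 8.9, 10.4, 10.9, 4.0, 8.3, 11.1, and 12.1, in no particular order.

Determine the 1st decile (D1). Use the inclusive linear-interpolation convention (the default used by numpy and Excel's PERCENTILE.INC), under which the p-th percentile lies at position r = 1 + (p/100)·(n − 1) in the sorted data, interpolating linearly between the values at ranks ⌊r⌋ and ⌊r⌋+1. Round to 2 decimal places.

4.28

Sorted: 3.3, 3.9, 4.0, 6.8, 8.3, 8.9, 9.2, 10.4, 10.9, 11.1, 11.2, 11.4, 12.1, 12.8, 13.0, 13.3, 13.7, 14.8, 16.2, 17.4, 17.5, 18.3.
n = 22.
r = 1 + (10/100)·(22 − 1) = 1 + 2.1 = 3.1.
Rank 3 is 4.0 and rank 4 is 6.8.
Interpolate: 4.0 + 0.1·(6.8 − 4.0) = 4.0 + 0.1·2.8 = 4.28.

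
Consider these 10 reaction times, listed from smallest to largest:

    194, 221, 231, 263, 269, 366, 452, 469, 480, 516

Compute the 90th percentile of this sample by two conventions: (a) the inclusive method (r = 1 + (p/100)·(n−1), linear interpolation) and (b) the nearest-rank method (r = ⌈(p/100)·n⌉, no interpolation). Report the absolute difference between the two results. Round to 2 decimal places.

3.60

n = 10.
(a) r = 9.1; between ranks 9 (480) and 10 (516): 483.6.
(b) the nearest-rank method: rank 9 → 480.
|483.6 − 480| = 3.6.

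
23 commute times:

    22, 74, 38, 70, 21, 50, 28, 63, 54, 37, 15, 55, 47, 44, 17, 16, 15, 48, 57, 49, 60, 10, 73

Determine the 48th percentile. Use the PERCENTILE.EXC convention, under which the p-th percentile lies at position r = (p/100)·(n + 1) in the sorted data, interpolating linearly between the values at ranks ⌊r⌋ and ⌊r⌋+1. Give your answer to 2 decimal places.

45.56

Sorted: 10, 15, 15, 16, 17, 21, 22, 28, 37, 38, 44, 47, 48, 49, 50, 54, 55, 57, 60, 63, 70, 73, 74.
n = 23.
r = (48/100)·(23 + 1) = 11.52.
Rank 11 is 44 and rank 12 is 47.
Interpolate: 44 + 0.52·(47 − 44) = 44 + 0.52·3 = 45.56.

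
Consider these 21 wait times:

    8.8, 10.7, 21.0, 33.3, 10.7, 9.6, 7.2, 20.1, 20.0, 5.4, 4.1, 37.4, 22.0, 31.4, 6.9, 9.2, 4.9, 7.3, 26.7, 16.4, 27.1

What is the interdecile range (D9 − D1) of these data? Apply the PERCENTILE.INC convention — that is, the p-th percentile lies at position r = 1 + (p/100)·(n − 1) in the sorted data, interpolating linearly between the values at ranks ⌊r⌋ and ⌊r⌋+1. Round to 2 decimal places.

Sorted: 4.1, 4.9, 5.4, 6.9, 7.2, 7.3, 8.8, 9.2, 9.6, 10.7, 10.7, 16.4, 20.0, 20.1, 21.0, 22.0, 26.7, 27.1, 31.4, 33.3, 37.4.
n = 21.
P10: r = 3 (integer) → 5.4.
P90: r = 19 (integer) → 31.4.
Difference: 31.4 − 5.4 = 26.

26.00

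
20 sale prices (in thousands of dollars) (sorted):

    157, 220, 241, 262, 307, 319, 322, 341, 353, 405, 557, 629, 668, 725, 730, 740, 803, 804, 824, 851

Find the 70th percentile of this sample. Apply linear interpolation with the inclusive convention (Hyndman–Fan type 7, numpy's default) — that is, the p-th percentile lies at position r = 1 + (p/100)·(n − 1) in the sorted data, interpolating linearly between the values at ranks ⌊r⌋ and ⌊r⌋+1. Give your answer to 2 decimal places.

n = 20.
r = 1 + (70/100)·(20 − 1) = 1 + 13.3 = 14.3.
Rank 14 is 725 and rank 15 is 730.
Interpolate: 725 + 0.3·(730 − 725) = 725 + 0.3·5 = 726.5.

726.50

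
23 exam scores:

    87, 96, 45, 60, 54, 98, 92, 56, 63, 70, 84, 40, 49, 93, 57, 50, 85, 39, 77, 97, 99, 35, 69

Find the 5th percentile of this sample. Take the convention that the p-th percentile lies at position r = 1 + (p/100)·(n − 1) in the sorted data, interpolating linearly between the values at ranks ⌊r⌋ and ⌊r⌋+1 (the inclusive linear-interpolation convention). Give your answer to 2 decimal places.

39.10

Sorted: 35, 39, 40, 45, 49, 50, 54, 56, 57, 60, 63, 69, 70, 77, 84, 85, 87, 92, 93, 96, 97, 98, 99.
n = 23.
r = 1 + (5/100)·(23 − 1) = 1 + 1.1 = 2.1.
Rank 2 is 39 and rank 3 is 40.
Interpolate: 39 + 0.1·(40 − 39) = 39 + 0.1·1 = 39.1.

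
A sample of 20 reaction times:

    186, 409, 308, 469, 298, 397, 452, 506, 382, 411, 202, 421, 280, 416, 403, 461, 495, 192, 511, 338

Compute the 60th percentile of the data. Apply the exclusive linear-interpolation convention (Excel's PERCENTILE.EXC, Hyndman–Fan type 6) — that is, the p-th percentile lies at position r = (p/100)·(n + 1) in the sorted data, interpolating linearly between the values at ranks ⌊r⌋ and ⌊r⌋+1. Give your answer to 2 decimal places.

414.00

Sorted: 186, 192, 202, 280, 298, 308, 338, 382, 397, 403, 409, 411, 416, 421, 452, 461, 469, 495, 506, 511.
n = 20.
r = (60/100)·(20 + 1) = 12.6.
Rank 12 is 411 and rank 13 is 416.
Interpolate: 411 + 0.6·(416 − 411) = 411 + 0.6·5 = 414.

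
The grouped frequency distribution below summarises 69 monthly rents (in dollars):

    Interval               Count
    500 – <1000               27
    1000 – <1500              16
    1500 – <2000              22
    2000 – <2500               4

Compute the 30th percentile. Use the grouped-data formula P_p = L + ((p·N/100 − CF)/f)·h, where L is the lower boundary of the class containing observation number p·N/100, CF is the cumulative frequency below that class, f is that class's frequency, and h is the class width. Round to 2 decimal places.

N = 69; target position k = 30/100 · 69 = 20.7.
Cumulative frequencies: 27, 43, 65, 69.
Observation 20.7 falls in the class 500 – <1000.
L = 500, CF = 0, f = 27, h = 500.
P30 = 500 + ((20.7 − 0)/27)·500 = 500 + 383.333 = 883.333.

883.33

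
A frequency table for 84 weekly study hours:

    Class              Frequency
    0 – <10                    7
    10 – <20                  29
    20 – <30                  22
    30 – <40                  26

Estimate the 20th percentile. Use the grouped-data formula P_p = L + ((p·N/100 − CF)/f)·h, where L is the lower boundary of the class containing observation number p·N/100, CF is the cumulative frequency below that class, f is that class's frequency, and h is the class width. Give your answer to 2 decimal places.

N = 84; target position k = 20/100 · 84 = 16.8.
Cumulative frequencies: 7, 36, 58, 84.
Observation 16.8 falls in the class 10 – <20.
L = 10, CF = 7, f = 29, h = 10.
P20 = 10 + ((16.8 − 7)/29)·10 = 10 + 3.37931 = 13.3793.

13.38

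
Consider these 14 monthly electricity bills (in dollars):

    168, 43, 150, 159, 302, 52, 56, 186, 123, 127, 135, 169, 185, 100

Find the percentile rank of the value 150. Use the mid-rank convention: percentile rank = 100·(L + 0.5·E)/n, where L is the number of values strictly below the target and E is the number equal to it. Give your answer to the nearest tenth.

Sorted: 43, 52, 56, 100, 123, 127, 135, 150, 159, 168, 169, 185, 186, 302.
Count below 150: L = 7; count equal: E = 1; n = 14.
Percentile rank = 100·(7 + 0.5·1)/14 = 100·7.5/14 = 53.57.

53.6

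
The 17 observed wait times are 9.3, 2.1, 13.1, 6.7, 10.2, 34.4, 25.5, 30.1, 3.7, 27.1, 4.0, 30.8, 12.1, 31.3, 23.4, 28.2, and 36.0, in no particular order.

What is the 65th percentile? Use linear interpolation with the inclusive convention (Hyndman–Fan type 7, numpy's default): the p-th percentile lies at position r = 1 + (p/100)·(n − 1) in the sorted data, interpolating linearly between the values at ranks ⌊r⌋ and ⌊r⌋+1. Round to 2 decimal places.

27.54

Sorted: 2.1, 3.7, 4.0, 6.7, 9.3, 10.2, 12.1, 13.1, 23.4, 25.5, 27.1, 28.2, 30.1, 30.8, 31.3, 34.4, 36.0.
n = 17.
r = 1 + (65/100)·(17 − 1) = 1 + 10.4 = 11.4.
Rank 11 is 27.1 and rank 12 is 28.2.
Interpolate: 27.1 + 0.4·(28.2 − 27.1) = 27.1 + 0.4·1.1 = 27.54.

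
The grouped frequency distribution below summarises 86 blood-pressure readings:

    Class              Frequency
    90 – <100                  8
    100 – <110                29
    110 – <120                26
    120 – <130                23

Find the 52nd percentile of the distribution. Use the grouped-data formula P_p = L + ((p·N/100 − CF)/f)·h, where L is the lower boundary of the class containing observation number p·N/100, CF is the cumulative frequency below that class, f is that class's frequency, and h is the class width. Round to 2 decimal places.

N = 86; target position k = 52/100 · 86 = 44.72.
Cumulative frequencies: 8, 37, 63, 86.
Observation 44.72 falls in the class 110 – <120.
L = 110, CF = 37, f = 26, h = 10.
P52 = 110 + ((44.72 − 37)/26)·10 = 110 + 2.96923 = 112.969.

112.97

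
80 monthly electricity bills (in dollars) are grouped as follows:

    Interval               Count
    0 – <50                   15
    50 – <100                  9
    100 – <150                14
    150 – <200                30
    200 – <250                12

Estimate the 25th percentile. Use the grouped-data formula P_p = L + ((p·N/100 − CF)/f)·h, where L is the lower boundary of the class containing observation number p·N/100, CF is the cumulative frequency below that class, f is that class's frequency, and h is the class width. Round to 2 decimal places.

N = 80; target position k = 25/100 · 80 = 20.
Cumulative frequencies: 15, 24, 38, 68, 80.
Observation 20 falls in the class 50 – <100.
L = 50, CF = 15, f = 9, h = 50.
P25 = 50 + ((20 − 15)/9)·50 = 50 + 27.7778 = 77.7778.

77.78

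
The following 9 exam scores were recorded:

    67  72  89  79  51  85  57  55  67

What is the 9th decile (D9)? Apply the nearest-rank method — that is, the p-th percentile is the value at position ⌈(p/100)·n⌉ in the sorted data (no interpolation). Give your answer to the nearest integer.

Sorted: 51, 55, 57, 67, 67, 72, 79, 85, 89.
n = 9.
Position = ⌈90/100 · 9⌉ = ⌈8.1⌉ = 9.
The value at rank 9 is 89.

89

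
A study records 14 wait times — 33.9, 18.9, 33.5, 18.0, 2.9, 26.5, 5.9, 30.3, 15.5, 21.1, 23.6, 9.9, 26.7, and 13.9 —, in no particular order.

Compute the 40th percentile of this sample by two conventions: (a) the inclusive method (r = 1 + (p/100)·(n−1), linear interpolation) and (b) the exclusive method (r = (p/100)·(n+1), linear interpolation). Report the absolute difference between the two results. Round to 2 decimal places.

0.18

Sorted: 2.9, 5.9, 9.9, 13.9, 15.5, 18.0, 18.9, 21.1, 23.6, 26.5, 26.7, 30.3, 33.5, 33.9.
n = 14.
(a) r = 6.2; between ranks 6 (18.0) and 7 (18.9): 18.18.
(b) r = 6 → value at rank 6 = 18.
|18.18 − 18| = 0.18.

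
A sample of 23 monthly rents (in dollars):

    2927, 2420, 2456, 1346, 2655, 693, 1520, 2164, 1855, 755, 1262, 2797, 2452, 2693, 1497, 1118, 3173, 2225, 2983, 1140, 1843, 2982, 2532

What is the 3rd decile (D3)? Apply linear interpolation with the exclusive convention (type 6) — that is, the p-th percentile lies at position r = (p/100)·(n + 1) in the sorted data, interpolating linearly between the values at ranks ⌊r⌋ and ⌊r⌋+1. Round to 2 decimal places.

Sorted: 693, 755, 1118, 1140, 1262, 1346, 1497, 1520, 1843, 1855, 2164, 2225, 2420, 2452, 2456, 2532, 2655, 2693, 2797, 2927, 2982, 2983, 3173.
n = 23.
r = (30/100)·(23 + 1) = 7.2.
Rank 7 is 1497 and rank 8 is 1520.
Interpolate: 1497 + 0.2·(1520 − 1497) = 1497 + 0.2·23 = 1501.6.

1501.60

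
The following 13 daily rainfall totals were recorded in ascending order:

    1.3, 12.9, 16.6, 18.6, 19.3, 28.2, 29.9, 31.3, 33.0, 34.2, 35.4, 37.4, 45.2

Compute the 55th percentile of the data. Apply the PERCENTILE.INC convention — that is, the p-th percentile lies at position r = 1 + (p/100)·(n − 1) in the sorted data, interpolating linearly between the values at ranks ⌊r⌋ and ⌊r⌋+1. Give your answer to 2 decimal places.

n = 13.
r = 1 + (55/100)·(13 − 1) = 1 + 6.6 = 7.6.
Rank 7 is 29.9 and rank 8 is 31.3.
Interpolate: 29.9 + 0.6·(31.3 − 29.9) = 29.9 + 0.6·1.4 = 30.74.

30.74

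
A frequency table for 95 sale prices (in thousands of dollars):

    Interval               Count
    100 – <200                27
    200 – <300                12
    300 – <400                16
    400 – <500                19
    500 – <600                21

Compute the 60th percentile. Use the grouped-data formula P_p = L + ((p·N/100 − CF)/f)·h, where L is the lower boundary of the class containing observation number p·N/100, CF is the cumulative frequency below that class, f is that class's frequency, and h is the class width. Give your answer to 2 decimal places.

410.53

N = 95; target position k = 60/100 · 95 = 57.
Cumulative frequencies: 27, 39, 55, 74, 95.
Observation 57 falls in the class 400 – <500.
L = 400, CF = 55, f = 19, h = 100.
P60 = 400 + ((57 − 55)/19)·100 = 400 + 10.5263 = 410.526.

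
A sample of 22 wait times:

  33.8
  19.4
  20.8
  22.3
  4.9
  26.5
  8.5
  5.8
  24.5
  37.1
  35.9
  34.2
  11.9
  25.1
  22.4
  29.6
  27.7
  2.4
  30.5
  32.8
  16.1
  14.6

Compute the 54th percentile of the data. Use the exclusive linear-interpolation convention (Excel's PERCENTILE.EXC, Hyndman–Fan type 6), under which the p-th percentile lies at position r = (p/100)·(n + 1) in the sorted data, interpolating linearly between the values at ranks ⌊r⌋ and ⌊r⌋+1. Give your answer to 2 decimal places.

24.75

Sorted: 2.4, 4.9, 5.8, 8.5, 11.9, 14.6, 16.1, 19.4, 20.8, 22.3, 22.4, 24.5, 25.1, 26.5, 27.7, 29.6, 30.5, 32.8, 33.8, 34.2, 35.9, 37.1.
n = 22.
r = (54/100)·(22 + 1) = 12.42.
Rank 12 is 24.5 and rank 13 is 25.1.
Interpolate: 24.5 + 0.42·(25.1 − 24.5) = 24.5 + 0.42·0.6 = 24.752.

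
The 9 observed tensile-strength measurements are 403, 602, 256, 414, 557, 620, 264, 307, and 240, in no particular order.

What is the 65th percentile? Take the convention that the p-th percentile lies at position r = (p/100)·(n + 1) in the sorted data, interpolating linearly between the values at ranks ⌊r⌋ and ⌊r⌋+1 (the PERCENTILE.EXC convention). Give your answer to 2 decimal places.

Sorted: 240, 256, 264, 307, 403, 414, 557, 602, 620.
n = 9.
r = (65/100)·(9 + 1) = 6.5.
Rank 6 is 414 and rank 7 is 557.
Interpolate: 414 + 0.5·(557 − 414) = 414 + 0.5·143 = 485.5.

485.50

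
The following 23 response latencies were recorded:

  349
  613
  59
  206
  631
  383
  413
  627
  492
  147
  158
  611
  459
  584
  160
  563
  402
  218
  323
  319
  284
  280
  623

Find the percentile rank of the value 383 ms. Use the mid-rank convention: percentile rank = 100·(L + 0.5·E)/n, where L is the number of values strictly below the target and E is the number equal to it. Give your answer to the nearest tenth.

50.0

Sorted: 59, 147, 158, 160, 206, 218, 280, 284, 319, 323, 349, 383, 402, 413, 459, 492, 563, 584, 611, 613, 623, 627, 631.
Count below 383: L = 11; count equal: E = 1; n = 23.
Percentile rank = 100·(11 + 0.5·1)/23 = 100·11.5/23 = 50.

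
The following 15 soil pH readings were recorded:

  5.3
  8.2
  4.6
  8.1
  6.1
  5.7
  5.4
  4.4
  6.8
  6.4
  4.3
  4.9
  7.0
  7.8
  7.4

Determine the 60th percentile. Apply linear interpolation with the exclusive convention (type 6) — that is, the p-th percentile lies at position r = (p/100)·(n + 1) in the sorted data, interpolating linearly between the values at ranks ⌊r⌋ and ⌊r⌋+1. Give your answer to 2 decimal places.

Sorted: 4.3, 4.4, 4.6, 4.9, 5.3, 5.4, 5.7, 6.1, 6.4, 6.8, 7.0, 7.4, 7.8, 8.1, 8.2.
n = 15.
r = (60/100)·(15 + 1) = 9.6.
Rank 9 is 6.4 and rank 10 is 6.8.
Interpolate: 6.4 + 0.6·(6.8 − 6.4) = 6.4 + 0.6·0.4 = 6.64.

6.64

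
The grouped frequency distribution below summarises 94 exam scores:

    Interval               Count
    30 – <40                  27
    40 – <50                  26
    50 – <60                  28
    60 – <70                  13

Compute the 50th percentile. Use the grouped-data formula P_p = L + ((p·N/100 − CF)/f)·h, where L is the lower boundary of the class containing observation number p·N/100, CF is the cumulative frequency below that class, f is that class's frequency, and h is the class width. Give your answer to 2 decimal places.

47.69

N = 94; target position k = 50/100 · 94 = 47.
Cumulative frequencies: 27, 53, 81, 94.
Observation 47 falls in the class 40 – <50.
L = 40, CF = 27, f = 26, h = 10.
P50 = 40 + ((47 − 27)/26)·10 = 40 + 7.69231 = 47.6923.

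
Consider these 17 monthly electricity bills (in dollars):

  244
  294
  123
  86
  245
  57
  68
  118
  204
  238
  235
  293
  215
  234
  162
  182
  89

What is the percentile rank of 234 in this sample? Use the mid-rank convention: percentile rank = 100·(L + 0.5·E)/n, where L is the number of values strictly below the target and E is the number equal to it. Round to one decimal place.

Sorted: 57, 68, 86, 89, 118, 123, 162, 182, 204, 215, 234, 235, 238, 244, 245, 293, 294.
Count below 234: L = 10; count equal: E = 1; n = 17.
Percentile rank = 100·(10 + 0.5·1)/17 = 100·10.5/17 = 61.76.

61.8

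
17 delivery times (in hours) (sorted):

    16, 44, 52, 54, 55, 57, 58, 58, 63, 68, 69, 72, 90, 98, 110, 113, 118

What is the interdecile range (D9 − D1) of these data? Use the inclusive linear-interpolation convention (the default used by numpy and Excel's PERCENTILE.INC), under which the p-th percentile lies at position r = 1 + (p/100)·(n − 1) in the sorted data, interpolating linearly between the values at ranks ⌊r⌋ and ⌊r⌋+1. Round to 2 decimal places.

62.40

n = 17.
P10: r = 2.6; ranks 2–3 are 44, 52; interpolating gives 48.8.
P90: r = 15.4; ranks 15–16 are 110, 113; interpolating gives 111.2.
Difference: 111.2 − 48.8 = 62.4.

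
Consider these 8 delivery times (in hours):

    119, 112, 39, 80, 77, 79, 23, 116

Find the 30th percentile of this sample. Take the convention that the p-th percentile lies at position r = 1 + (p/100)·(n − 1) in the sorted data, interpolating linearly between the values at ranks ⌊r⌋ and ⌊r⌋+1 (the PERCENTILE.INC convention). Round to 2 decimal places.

Sorted: 23, 39, 77, 79, 80, 112, 116, 119.
n = 8.
r = 1 + (30/100)·(8 − 1) = 1 + 2.1 = 3.1.
Rank 3 is 77 and rank 4 is 79.
Interpolate: 77 + 0.1·(79 − 77) = 77 + 0.1·2 = 77.2.

77.20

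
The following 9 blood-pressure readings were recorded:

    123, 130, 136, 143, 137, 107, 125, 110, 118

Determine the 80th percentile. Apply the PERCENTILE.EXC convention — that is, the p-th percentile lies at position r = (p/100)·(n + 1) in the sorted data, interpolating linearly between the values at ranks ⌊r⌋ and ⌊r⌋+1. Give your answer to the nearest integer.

Sorted: 107, 110, 118, 123, 125, 130, 136, 137, 143.
n = 9.
r = (80/100)·(9 + 1) = 8.
r is an integer, so P80 is the value at rank 8: 137.

137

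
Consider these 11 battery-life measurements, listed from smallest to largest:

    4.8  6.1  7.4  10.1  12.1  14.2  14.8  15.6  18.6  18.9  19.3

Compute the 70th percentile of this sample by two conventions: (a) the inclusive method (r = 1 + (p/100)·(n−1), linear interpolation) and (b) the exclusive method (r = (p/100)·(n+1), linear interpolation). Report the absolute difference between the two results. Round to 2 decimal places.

n = 11.
(a) r = 8 → value at rank 8 = 15.6.
(b) r = 8.4; between ranks 8 (15.6) and 9 (18.6): 16.8.
|15.6 − 16.8| = 1.2.

1.20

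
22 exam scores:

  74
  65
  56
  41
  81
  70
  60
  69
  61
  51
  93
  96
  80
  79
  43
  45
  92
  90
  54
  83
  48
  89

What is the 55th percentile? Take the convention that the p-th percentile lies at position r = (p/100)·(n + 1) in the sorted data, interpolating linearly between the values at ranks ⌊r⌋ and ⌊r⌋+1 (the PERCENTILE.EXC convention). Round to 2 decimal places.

Sorted: 41, 43, 45, 48, 51, 54, 56, 60, 61, 65, 69, 70, 74, 79, 80, 81, 83, 89, 90, 92, 93, 96.
n = 22.
r = (55/100)·(22 + 1) = 12.65.
Rank 12 is 70 and rank 13 is 74.
Interpolate: 70 + 0.65·(74 − 70) = 70 + 0.65·4 = 72.6.

72.60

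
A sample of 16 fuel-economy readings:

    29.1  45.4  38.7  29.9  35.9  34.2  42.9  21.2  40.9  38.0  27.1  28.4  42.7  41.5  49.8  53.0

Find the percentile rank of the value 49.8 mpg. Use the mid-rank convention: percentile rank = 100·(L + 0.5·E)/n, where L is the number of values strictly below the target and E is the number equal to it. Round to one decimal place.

90.6

Sorted: 21.2, 27.1, 28.4, 29.1, 29.9, 34.2, 35.9, 38.0, 38.7, 40.9, 41.5, 42.7, 42.9, 45.4, 49.8, 53.0.
Count below 49.8: L = 14; count equal: E = 1; n = 16.
Percentile rank = 100·(14 + 0.5·1)/16 = 100·14.5/16 = 90.62.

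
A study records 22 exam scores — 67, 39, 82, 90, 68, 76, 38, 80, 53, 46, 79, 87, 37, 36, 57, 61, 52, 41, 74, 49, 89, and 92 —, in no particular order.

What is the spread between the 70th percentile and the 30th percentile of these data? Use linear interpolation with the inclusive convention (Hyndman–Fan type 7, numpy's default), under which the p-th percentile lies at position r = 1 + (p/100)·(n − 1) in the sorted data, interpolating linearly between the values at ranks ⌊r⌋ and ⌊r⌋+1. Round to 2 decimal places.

28.20

Sorted: 36, 37, 38, 39, 41, 46, 49, 52, 53, 57, 61, 67, 68, 74, 76, 79, 80, 82, 87, 89, 90, 92.
n = 22.
P30: r = 7.3; ranks 7–8 are 49, 52; interpolating gives 49.9.
P70: r = 15.7; ranks 15–16 are 76, 79; interpolating gives 78.1.
Difference: 78.1 − 49.9 = 28.2.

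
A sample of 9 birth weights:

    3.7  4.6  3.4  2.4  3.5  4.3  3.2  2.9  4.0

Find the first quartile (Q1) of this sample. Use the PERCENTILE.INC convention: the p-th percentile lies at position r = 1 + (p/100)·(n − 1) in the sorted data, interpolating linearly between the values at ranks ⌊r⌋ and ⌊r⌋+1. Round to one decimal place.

Sorted: 2.4, 2.9, 3.2, 3.4, 3.5, 3.7, 4.0, 4.3, 4.6.
n = 9.
r = 1 + (25/100)·(9 − 1) = 1 + 2 = 3.
r is an integer, so P25 is the value at rank 3: 3.2.

3.2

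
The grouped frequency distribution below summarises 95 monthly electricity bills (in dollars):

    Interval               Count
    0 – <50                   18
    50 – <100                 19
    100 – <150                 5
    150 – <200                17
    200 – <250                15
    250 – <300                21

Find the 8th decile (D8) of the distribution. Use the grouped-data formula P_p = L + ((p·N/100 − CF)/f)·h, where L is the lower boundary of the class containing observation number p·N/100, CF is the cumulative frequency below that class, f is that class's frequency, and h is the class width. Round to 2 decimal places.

254.76

N = 95; target position k = 80/100 · 95 = 76.
Cumulative frequencies: 18, 37, 42, 59, 74, 95.
Observation 76 falls in the class 250 – <300.
L = 250, CF = 74, f = 21, h = 50.
P80 = 250 + ((76 − 74)/21)·50 = 250 + 4.7619 = 254.762.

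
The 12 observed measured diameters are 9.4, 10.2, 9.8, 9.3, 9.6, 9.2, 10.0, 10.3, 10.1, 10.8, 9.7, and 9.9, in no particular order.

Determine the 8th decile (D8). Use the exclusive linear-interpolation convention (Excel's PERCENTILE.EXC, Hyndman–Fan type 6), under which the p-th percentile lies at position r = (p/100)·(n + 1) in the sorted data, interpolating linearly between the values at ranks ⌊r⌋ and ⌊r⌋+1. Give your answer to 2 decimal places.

10.24

Sorted: 9.2, 9.3, 9.4, 9.6, 9.7, 9.8, 9.9, 10.0, 10.1, 10.2, 10.3, 10.8.
n = 12.
r = (80/100)·(12 + 1) = 10.4.
Rank 10 is 10.2 and rank 11 is 10.3.
Interpolate: 10.2 + 0.4·(10.3 − 10.2) = 10.2 + 0.4·0.1 = 10.24.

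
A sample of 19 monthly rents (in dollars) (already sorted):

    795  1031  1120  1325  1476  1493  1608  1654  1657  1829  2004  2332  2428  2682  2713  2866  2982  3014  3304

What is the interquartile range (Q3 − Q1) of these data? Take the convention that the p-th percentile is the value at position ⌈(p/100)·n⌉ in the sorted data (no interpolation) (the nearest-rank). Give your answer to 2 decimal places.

1237.00

n = 19.
P25: rank ⌈25/100·19⌉ = 5 → 1476.
P75: rank ⌈75/100·19⌉ = 15 → 2713.
Difference: 2713 − 1476 = 1237.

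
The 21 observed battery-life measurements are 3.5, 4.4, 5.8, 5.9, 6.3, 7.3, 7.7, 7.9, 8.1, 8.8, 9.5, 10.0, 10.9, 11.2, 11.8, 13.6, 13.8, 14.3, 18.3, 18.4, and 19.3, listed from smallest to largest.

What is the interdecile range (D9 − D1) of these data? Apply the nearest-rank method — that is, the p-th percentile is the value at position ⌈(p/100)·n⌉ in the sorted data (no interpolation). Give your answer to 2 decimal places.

12.50

n = 21.
P10: rank ⌈10/100·21⌉ = 3 → 5.8.
P90: rank ⌈90/100·21⌉ = 19 → 18.3.
Difference: 18.3 − 5.8 = 12.5.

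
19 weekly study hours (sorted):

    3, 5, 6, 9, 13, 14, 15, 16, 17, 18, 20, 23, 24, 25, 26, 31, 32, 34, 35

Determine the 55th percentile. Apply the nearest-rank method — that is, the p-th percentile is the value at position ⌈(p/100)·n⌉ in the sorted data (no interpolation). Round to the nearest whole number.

n = 19.
Position = ⌈55/100 · 19⌉ = ⌈10.45⌉ = 11.
The value at rank 11 is 20.

20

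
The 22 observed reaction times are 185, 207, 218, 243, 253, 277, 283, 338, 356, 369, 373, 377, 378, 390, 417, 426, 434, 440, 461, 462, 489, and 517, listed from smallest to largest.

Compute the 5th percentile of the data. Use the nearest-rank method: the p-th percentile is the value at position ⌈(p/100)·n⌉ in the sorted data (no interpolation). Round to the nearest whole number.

207

n = 22.
Position = ⌈5/100 · 22⌉ = ⌈1.1⌉ = 2.
The value at rank 2 is 207.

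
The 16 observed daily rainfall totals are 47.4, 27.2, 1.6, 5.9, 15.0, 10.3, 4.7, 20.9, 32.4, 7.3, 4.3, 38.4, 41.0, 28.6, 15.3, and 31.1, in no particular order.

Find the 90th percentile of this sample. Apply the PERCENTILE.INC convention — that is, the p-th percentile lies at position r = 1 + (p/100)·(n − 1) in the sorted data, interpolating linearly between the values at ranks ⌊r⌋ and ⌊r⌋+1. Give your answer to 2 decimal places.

Sorted: 1.6, 4.3, 4.7, 5.9, 7.3, 10.3, 15.0, 15.3, 20.9, 27.2, 28.6, 31.1, 32.4, 38.4, 41.0, 47.4.
n = 16.
r = 1 + (90/100)·(16 − 1) = 1 + 13.5 = 14.5.
Rank 14 is 38.4 and rank 15 is 41.0.
Interpolate: 38.4 + 0.5·(41.0 − 38.4) = 38.4 + 0.5·2.6 = 39.7.

39.70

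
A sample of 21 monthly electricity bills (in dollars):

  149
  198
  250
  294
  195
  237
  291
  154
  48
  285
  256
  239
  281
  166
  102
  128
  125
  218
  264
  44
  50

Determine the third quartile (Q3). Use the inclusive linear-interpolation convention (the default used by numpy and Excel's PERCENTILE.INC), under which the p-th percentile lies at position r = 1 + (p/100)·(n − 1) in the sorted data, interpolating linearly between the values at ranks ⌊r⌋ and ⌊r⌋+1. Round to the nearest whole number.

256

Sorted: 44, 48, 50, 102, 125, 128, 149, 154, 166, 195, 198, 218, 237, 239, 250, 256, 264, 281, 285, 291, 294.
n = 21.
r = 1 + (75/100)·(21 − 1) = 1 + 15 = 16.
r is an integer, so P75 is the value at rank 16: 256.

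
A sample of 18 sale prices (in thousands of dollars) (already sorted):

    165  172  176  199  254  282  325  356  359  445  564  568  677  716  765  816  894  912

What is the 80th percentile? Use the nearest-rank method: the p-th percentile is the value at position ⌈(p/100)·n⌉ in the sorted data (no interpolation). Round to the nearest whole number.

n = 18.
Position = ⌈80/100 · 18⌉ = ⌈14.4⌉ = 15.
The value at rank 15 is 765.

765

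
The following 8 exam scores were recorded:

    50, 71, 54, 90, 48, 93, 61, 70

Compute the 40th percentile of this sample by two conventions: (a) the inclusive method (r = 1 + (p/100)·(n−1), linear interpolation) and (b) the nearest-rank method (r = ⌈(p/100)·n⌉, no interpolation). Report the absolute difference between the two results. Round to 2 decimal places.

Sorted: 48, 50, 54, 61, 70, 71, 90, 93.
n = 8.
(a) r = 3.8; between ranks 3 (54) and 4 (61): 59.6.
(b) the nearest-rank method: rank 4 → 61.
|59.6 − 61| = 1.4.

1.40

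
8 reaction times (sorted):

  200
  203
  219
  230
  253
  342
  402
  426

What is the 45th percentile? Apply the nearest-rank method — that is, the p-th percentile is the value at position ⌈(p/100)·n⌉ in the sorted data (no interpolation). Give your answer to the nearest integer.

230

n = 8.
Position = ⌈45/100 · 8⌉ = ⌈3.6⌉ = 4.
The value at rank 4 is 230.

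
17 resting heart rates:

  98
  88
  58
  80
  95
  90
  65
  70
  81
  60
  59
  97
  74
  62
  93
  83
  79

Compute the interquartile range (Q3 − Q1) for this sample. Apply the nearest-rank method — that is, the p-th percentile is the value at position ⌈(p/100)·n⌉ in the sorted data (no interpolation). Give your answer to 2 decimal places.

25.00

Sorted: 58, 59, 60, 62, 65, 70, 74, 79, 80, 81, 83, 88, 90, 93, 95, 97, 98.
n = 17.
P25: rank ⌈25/100·17⌉ = 5 → 65.
P75: rank ⌈75/100·17⌉ = 13 → 90.
Difference: 90 − 65 = 25.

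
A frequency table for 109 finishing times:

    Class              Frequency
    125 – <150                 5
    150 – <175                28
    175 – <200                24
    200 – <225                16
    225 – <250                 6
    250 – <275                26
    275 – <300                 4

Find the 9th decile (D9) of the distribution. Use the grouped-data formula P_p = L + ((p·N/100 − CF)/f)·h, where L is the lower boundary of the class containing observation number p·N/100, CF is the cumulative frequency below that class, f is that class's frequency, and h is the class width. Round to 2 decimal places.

268.37

N = 109; target position k = 90/100 · 109 = 98.1.
Cumulative frequencies: 5, 33, 57, 73, 79, 105, 109.
Observation 98.1 falls in the class 250 – <275.
L = 250, CF = 79, f = 26, h = 25.
P90 = 250 + ((98.1 − 79)/26)·25 = 250 + 18.3654 = 268.365.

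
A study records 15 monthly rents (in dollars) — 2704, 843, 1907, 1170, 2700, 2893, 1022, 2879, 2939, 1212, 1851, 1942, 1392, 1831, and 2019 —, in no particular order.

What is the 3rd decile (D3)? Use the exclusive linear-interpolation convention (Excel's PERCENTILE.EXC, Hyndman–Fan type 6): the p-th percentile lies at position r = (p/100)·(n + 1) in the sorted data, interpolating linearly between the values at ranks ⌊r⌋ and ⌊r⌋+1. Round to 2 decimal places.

Sorted: 843, 1022, 1170, 1212, 1392, 1831, 1851, 1907, 1942, 2019, 2700, 2704, 2879, 2893, 2939.
n = 15.
r = (30/100)·(15 + 1) = 4.8.
Rank 4 is 1212 and rank 5 is 1392.
Interpolate: 1212 + 0.8·(1392 − 1212) = 1212 + 0.8·180 = 1356.

1356.00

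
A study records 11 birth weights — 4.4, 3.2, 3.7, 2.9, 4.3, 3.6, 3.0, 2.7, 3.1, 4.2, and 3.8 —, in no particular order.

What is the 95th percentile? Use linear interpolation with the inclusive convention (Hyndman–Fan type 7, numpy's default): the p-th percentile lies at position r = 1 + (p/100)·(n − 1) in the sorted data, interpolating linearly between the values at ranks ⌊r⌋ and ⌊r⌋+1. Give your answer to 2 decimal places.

4.35

Sorted: 2.7, 2.9, 3.0, 3.1, 3.2, 3.6, 3.7, 3.8, 4.2, 4.3, 4.4.
n = 11.
r = 1 + (95/100)·(11 − 1) = 1 + 9.5 = 10.5.
Rank 10 is 4.3 and rank 11 is 4.4.
Interpolate: 4.3 + 0.5·(4.4 − 4.3) = 4.3 + 0.5·0.1 = 4.35.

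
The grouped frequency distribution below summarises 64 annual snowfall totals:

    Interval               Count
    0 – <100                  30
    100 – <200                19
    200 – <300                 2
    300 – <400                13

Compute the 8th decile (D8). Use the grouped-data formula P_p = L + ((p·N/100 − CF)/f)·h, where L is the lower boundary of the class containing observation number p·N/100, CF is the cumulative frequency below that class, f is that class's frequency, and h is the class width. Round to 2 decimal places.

N = 64; target position k = 80/100 · 64 = 51.2.
Cumulative frequencies: 30, 49, 51, 64.
Observation 51.2 falls in the class 300 – <400.
L = 300, CF = 51, f = 13, h = 100.
P80 = 300 + ((51.2 − 51)/13)·100 = 300 + 1.53846 = 301.538.

301.54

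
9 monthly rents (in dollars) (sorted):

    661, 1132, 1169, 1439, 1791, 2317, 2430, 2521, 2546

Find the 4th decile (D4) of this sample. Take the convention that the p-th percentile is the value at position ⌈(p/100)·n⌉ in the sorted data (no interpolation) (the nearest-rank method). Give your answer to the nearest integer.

1439

n = 9.
Position = ⌈40/100 · 9⌉ = ⌈3.6⌉ = 4.
The value at rank 4 is 1439.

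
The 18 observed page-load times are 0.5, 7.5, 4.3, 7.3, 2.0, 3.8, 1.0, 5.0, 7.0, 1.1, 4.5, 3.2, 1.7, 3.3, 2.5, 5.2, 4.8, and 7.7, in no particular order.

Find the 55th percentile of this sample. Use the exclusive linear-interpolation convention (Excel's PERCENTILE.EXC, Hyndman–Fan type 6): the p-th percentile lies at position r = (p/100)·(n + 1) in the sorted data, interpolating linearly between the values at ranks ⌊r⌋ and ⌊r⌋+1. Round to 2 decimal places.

4.39

Sorted: 0.5, 1.0, 1.1, 1.7, 2.0, 2.5, 3.2, 3.3, 3.8, 4.3, 4.5, 4.8, 5.0, 5.2, 7.0, 7.3, 7.5, 7.7.
n = 18.
r = (55/100)·(18 + 1) = 10.45.
Rank 10 is 4.3 and rank 11 is 4.5.
Interpolate: 4.3 + 0.45·(4.5 − 4.3) = 4.3 + 0.45·0.2 = 4.39.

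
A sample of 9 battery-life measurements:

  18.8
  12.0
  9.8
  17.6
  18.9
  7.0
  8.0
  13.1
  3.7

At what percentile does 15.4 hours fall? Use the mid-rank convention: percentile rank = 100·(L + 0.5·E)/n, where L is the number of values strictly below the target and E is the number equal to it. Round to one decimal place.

Sorted: 3.7, 7.0, 8.0, 9.8, 12.0, 13.1, 17.6, 18.8, 18.9.
Count below 15.4: L = 6; count equal: E = 0; n = 9.
Percentile rank = 100·(6 + 0.5·0)/9 = 100·6/9 = 66.67.

66.7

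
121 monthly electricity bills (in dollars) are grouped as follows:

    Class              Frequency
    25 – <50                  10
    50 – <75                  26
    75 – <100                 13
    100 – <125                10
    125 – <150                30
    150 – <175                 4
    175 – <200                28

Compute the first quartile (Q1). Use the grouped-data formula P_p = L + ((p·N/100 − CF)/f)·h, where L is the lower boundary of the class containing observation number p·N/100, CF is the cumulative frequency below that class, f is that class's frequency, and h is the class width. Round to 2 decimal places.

N = 121; target position k = 25/100 · 121 = 30.25.
Cumulative frequencies: 10, 36, 49, 59, 89, 93, 121.
Observation 30.25 falls in the class 50 – <75.
L = 50, CF = 10, f = 26, h = 25.
P25 = 50 + ((30.25 − 10)/26)·25 = 50 + 19.4712 = 69.4712.

69.47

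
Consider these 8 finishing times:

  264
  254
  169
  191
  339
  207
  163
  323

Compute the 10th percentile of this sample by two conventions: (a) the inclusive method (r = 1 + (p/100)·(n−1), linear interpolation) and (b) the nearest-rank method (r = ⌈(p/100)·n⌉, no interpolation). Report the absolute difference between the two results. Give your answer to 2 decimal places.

Sorted: 163, 169, 191, 207, 254, 264, 323, 339.
n = 8.
(a) r = 1.7; between ranks 1 (163) and 2 (169): 167.2.
(b) the nearest-rank method: rank 1 → 163.
|167.2 − 163| = 4.2.

4.20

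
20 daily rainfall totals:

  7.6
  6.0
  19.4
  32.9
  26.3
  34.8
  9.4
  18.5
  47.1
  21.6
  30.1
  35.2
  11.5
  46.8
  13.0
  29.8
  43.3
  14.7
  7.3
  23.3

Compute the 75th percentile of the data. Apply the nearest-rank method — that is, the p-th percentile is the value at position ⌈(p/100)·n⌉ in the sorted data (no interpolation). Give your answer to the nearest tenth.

32.9

Sorted: 6.0, 7.3, 7.6, 9.4, 11.5, 13.0, 14.7, 18.5, 19.4, 21.6, 23.3, 26.3, 29.8, 30.1, 32.9, 34.8, 35.2, 43.3, 46.8, 47.1.
n = 20.
Position = ⌈75/100 · 20⌉ = ⌈15⌉ = 15.
The value at rank 15 is 32.9.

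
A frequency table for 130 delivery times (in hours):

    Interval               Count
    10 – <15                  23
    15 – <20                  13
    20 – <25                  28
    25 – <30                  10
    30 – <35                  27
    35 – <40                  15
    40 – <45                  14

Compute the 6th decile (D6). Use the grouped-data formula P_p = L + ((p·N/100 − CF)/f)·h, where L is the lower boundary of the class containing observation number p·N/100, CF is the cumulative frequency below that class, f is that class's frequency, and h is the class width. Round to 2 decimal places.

30.74

N = 130; target position k = 60/100 · 130 = 78.
Cumulative frequencies: 23, 36, 64, 74, 101, 116, 130.
Observation 78 falls in the class 30 – <35.
L = 30, CF = 74, f = 27, h = 5.
P60 = 30 + ((78 − 74)/27)·5 = 30 + 0.740741 = 30.7407.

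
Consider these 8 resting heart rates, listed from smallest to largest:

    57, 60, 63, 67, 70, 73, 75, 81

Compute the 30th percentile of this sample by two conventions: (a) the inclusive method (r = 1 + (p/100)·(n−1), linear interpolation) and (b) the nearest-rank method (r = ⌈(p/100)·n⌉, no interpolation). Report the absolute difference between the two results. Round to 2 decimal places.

0.40

n = 8.
(a) r = 3.1; between ranks 3 (63) and 4 (67): 63.4.
(b) the nearest-rank method: rank 3 → 63.
|63.4 − 63| = 0.4.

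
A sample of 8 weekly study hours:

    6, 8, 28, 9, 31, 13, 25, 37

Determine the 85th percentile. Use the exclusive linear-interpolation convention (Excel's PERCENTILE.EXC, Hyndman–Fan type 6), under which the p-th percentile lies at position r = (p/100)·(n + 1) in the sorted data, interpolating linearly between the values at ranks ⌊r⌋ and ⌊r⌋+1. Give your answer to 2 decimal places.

34.90

Sorted: 6, 8, 9, 13, 25, 28, 31, 37.
n = 8.
r = (85/100)·(8 + 1) = 7.65.
Rank 7 is 31 and rank 8 is 37.
Interpolate: 31 + 0.65·(37 − 31) = 31 + 0.65·6 = 34.9.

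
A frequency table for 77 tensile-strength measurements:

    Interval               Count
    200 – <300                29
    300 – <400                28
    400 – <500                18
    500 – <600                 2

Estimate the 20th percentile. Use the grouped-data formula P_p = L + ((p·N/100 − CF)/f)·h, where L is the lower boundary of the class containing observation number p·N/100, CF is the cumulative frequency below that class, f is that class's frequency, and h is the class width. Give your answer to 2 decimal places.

N = 77; target position k = 20/100 · 77 = 15.4.
Cumulative frequencies: 29, 57, 75, 77.
Observation 15.4 falls in the class 200 – <300.
L = 200, CF = 0, f = 29, h = 100.
P20 = 200 + ((15.4 − 0)/29)·100 = 200 + 53.1034 = 253.103.

253.10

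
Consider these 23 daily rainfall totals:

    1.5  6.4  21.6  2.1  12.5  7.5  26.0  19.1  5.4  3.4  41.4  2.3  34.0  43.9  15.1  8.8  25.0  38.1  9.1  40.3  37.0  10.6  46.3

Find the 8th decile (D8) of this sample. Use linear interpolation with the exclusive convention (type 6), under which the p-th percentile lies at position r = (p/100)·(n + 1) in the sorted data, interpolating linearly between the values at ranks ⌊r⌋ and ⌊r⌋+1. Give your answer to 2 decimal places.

38.54

Sorted: 1.5, 2.1, 2.3, 3.4, 5.4, 6.4, 7.5, 8.8, 9.1, 10.6, 12.5, 15.1, 19.1, 21.6, 25.0, 26.0, 34.0, 37.0, 38.1, 40.3, 41.4, 43.9, 46.3.
n = 23.
r = (80/100)·(23 + 1) = 19.2.
Rank 19 is 38.1 and rank 20 is 40.3.
Interpolate: 38.1 + 0.2·(40.3 − 38.1) = 38.1 + 0.2·2.2 = 38.54.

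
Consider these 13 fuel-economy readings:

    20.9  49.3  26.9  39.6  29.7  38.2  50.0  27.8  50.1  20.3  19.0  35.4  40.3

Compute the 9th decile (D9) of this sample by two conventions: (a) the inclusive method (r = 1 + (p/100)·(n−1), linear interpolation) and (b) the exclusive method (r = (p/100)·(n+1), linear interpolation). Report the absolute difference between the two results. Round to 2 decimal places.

0.20

Sorted: 19.0, 20.3, 20.9, 26.9, 27.8, 29.7, 35.4, 38.2, 39.6, 40.3, 49.3, 50.0, 50.1.
n = 13.
(a) r = 11.8; between ranks 11 (49.3) and 12 (50.0): 49.86.
(b) r = 12.6; between ranks 12 (50.0) and 13 (50.1): 50.06.
|49.86 − 50.06| = 0.2.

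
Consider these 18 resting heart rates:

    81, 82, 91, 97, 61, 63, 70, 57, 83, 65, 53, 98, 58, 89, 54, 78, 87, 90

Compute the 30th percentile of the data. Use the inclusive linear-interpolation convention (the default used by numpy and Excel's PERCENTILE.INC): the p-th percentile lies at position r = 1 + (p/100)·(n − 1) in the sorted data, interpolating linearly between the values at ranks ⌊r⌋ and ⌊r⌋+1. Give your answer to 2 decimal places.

Sorted: 53, 54, 57, 58, 61, 63, 65, 70, 78, 81, 82, 83, 87, 89, 90, 91, 97, 98.
n = 18.
r = 1 + (30/100)·(18 − 1) = 1 + 5.1 = 6.1.
Rank 6 is 63 and rank 7 is 65.
Interpolate: 63 + 0.1·(65 − 63) = 63 + 0.1·2 = 63.2.

63.20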